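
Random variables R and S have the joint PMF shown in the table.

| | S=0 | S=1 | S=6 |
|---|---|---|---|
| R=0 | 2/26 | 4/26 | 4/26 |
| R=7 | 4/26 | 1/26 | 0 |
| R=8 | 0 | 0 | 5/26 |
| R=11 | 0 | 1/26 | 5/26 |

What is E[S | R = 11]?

P(R = 11) = 3/13.
Σ S·P over the event = 1·(1/26) + 6·(5/26) = 31/26.
E[S | R = 11] = (31/26) / (3/13) = 31/6.

31/6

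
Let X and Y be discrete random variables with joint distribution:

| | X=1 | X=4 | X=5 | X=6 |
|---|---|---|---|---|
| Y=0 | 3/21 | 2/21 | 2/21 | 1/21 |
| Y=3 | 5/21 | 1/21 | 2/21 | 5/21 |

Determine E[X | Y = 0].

P(Y = 0) = 8/21.
Σ X·P over the event = 1·(3/21) + 4·(2/21) + 5·(2/21) + 6·(1/21) = 9/7.
E[X | Y = 0] = (9/7) / (8/21) = 27/8.

27/8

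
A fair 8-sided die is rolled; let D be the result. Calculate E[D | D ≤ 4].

Given D ≤ 4, D is equally likely to be any of {1, 2, 3, 4}.
E[D | D ≤ 4] = (1 + 2 + 3 + 4) / 4 = 5/2.

5/2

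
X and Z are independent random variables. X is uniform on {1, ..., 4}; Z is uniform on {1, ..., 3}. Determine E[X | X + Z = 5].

3

Outcomes with X + Z = 5: (2,3), (3,2), (4,1), each with probability 1/12.
E[X | X + Z = 5] = (2 + 3 + 4) / 3 = 3.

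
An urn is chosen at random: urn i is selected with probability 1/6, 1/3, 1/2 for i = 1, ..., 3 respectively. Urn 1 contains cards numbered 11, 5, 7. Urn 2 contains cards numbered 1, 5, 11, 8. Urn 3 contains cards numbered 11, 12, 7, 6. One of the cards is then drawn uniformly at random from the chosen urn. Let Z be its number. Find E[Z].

283/36

E[Z | urn 1] = (11+5+7)/3 = 23/3.
E[Z | urn 2] = (1+5+11+8)/4 = 25/4.
E[Z | urn 3] = (11+12+7+6)/4 = 9.
E[Z] = (1/6)·(23/3) + (1/3)·(25/4) + (1/2)·(9) = 283/36.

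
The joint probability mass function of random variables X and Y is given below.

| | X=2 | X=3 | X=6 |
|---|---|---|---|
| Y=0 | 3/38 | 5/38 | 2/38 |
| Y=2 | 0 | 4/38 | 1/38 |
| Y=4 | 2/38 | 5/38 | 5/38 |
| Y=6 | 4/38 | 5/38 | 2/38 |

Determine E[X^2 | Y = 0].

129/10

P(Y = 0) = 5/19.
Σ X^2·P over the event = 4·(3/38) + 9·(5/38) + 36·(2/38) = 129/38.
E[X^2 | Y = 0] = (129/38) / (5/19) = 129/10.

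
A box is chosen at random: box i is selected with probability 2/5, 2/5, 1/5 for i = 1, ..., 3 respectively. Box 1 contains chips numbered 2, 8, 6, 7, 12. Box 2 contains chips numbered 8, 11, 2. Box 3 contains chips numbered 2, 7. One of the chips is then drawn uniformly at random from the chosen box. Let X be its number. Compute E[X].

E[X | box 1] = (2+8+6+7+12)/5 = 7.
E[X | box 2] = (8+11+2)/3 = 7.
E[X | box 3] = (2+7)/2 = 9/2.
E[X] = (2/5)·(7) + (2/5)·(7) + (1/5)·(9/2) = 13/2.

13/2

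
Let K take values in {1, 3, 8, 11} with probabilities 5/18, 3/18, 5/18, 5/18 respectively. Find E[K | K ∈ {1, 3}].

P(K ∈ {1, 3}) = 4/9.
Σ over the event: 1·5/18 + 3·1/6 = 7/9.
E[K | K ∈ {1, 3}] = (7/9) / (4/9) = 7/4.

7/4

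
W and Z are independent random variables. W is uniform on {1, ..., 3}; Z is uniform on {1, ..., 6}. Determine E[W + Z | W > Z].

Outcomes with W > Z: (2,1), (3,1), (3,2), each with probability 1/18.
E[W + Z | W > Z] = (3 + 4 + 5) / 3 = 4.

4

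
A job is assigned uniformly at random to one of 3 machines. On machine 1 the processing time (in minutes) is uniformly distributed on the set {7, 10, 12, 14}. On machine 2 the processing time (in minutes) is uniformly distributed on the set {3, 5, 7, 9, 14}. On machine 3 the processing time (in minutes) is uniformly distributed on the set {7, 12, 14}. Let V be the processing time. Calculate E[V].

587/60

E[V | machine 1] = (7+10+12+14)/4 = 43/4.
E[V | machine 2] = (3+5+7+9+14)/5 = 38/5.
E[V | machine 3] = (7+12+14)/3 = 11.
By the law of total expectation,
E[V] = (1/3)·(43/4) + (1/3)·(38/5) + (1/3)·(11) = 587/60.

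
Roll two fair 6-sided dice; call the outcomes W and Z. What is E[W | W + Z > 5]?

P(W + Z > 5) = 13/18.
Summing W·P(x,y) over outcomes with W + Z > 5 gives 53/18.
E[W | W + Z > 5] = (53/18) / (13/18) = 53/13.

53/13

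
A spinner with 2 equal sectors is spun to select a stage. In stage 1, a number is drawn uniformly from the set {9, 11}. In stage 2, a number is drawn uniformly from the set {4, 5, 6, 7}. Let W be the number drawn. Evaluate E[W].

E[W | stage 1] = (9+11)/2 = 10.
E[W | stage 2] = (4+5+6+7)/4 = 11/2.
By the law of total expectation,
E[W] = (1/2)·(10) + (1/2)·(11/2) = 31/4.

31/4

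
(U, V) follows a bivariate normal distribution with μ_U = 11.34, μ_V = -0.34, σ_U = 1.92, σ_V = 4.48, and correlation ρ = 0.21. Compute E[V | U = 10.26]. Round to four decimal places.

E[V | U=x] = μ_V + ρ(σ_V/σ_U)(x − μ_U) for jointly normal variables.
E[V | U=10.26] = -0.34 + (0.21)·(4.48/1.92)·(10.26 − (11.34)) = -0.34 + (0.49)·(-1.08) = -0.8692.

-0.8692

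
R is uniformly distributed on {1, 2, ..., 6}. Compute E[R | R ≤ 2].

Given R ≤ 2, R is equally likely to be any of {1, 2}.
E[R | R ≤ 2] = (1 + 2) / 2 = 3/2.

3/2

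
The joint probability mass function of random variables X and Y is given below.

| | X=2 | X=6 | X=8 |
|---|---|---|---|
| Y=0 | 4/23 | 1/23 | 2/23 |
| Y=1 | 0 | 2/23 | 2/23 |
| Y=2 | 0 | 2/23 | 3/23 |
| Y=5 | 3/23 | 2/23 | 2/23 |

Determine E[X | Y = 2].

36/5

P(Y = 2) = 5/23.
Summing X·P(X=x,Y=y) over the conditioning event gives 36/23.
E[X | Y = 2] = (36/23) / (5/23) = 36/5.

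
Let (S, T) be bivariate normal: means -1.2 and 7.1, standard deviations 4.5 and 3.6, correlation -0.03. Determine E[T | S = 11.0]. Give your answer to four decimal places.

6.8072

The regression of T on S has slope ρ·σ_T/σ_S and passes through (μ_S, μ_T).
E[T | S=11.0] = 7.1 + (-0.03)·(3.6/4.5)·(11.0 − (-1.2)) = 7.1 + (-0.024)·(12.2) = 6.8072.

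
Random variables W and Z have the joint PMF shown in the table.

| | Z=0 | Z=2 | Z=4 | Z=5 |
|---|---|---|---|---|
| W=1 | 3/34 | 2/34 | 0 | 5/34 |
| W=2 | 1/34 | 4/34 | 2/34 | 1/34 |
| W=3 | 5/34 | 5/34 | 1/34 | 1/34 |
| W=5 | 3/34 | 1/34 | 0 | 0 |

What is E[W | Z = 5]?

10/7

P(Z = 5) = 7/34.
Σ W·P over the event = 1·(5/34) + 2·(1/34) + 3·(1/34) = 5/17.
E[W | Z = 5] = (5/17) / (7/34) = 10/7.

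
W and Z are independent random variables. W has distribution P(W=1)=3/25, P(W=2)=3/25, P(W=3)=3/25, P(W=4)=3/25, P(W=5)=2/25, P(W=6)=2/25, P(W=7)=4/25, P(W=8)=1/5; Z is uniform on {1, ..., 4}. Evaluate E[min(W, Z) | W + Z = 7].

12/5

P(W + Z = 7) = 1/10.
Summing min(W,Z)·P(x,y) over outcomes with W + Z = 7 gives 6/25.
E[min(W, Z) | W + Z = 7] = (6/25) / (1/10) = 12/5.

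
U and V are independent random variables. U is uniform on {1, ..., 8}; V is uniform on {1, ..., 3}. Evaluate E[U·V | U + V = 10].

37/2

P(U + V = 10) = 1/12.
Summing UV·P(x,y) over outcomes with U + V = 10 gives 37/24.
E[U·V | U + V = 10] = (37/24) / (1/12) = 37/2.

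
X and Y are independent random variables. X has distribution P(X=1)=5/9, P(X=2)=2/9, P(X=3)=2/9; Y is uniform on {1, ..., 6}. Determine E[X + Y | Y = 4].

P(Y = 4) = 1/6.
Summing (X+Y)·P(x,y) over outcomes with Y = 4 gives 17/18.
E[X + Y | Y = 4] = (17/18) / (1/6) = 17/3.

17/3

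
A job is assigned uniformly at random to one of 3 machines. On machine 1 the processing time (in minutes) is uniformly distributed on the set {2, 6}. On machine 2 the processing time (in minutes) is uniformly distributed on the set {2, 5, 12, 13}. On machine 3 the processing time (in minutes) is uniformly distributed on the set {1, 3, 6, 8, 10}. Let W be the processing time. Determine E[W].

E[W | machine 1] = (2+6)/2 = 4.
E[W | machine 2] = (2+5+12+13)/4 = 8.
E[W | machine 3] = (1+3+6+8+10)/5 = 28/5.
E[W] = (1/3)·(4) + (1/3)·(8) + (1/3)·(28/5) = 88/15.

88/15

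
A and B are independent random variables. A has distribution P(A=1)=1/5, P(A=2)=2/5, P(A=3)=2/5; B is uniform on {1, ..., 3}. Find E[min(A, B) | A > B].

P(A > B) = 2/5.
Summing min(A,B)·P(x,y) over outcomes with A > B gives 8/15.
E[min(A, B) | A > B] = (8/15) / (2/5) = 4/3.

4/3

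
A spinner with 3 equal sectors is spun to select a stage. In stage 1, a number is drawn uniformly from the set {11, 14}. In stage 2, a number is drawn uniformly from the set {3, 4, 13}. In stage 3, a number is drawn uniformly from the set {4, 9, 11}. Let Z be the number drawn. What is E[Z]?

E[Z | stage 1] = (11+14)/2 = 25/2.
E[Z | stage 2] = (3+4+13)/3 = 20/3.
E[Z | stage 3] = (4+9+11)/3 = 8.
By the law of total expectation,
E[Z] = (1/3)·(25/2) + (1/3)·(20/3) + (1/3)·(8) = 163/18.

163/18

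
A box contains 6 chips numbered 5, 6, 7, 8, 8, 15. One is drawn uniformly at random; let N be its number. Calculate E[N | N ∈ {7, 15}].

11

P(N ∈ {7, 15}) = 1/3.
Σ over the event: 7·1/6 + 15·1/6 = 11/3.
E[N | N ∈ {7, 15}] = (11/3) / (1/3) = 11.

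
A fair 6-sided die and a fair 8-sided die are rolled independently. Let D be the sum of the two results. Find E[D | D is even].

P(D is even) = 1/2.
Σ over the event: 2·1/48 + 4·1/16 + 6·5/48 + 8·1/8 + 10·5/48 + 12·1/16 + 14·1/48 = 4.
E[D | D is even] = (4) / (1/2) = 8.

8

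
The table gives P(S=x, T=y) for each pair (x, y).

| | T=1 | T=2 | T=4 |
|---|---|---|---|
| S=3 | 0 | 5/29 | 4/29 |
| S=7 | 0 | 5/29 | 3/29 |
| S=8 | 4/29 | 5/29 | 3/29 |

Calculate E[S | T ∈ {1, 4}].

89/14

P(T ∈ {1, 4}) = 14/29.
Σ S·P over the event = 3·(4/29) + 7·(3/29) + 8·(4/29) + 8·(3/29) = 89/29.
E[S | T ∈ {1, 4}] = (89/29) / (14/29) = 89/14.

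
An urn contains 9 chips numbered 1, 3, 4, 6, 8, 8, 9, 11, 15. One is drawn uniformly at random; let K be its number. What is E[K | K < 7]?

P(K < 7) = 4/9.
Σ over the event: 1·1/9 + 3·1/9 + 4·1/9 + 6·1/9 = 14/9.
E[K | K < 7] = (14/9) / (4/9) = 7/2.

7/2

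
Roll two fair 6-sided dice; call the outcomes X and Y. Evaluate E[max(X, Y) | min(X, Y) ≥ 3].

41/8

P(min(X, Y) ≥ 3) = 4/9.
Summing max(X,Y)·P(x,y) over outcomes with min(X, Y) ≥ 3 gives 41/18.
E[max(X, Y) | min(X, Y) ≥ 3] = (41/18) / (4/9) = 41/8.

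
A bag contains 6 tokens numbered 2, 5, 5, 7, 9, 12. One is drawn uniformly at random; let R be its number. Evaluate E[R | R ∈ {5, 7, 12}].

P(R ∈ {5, 7, 12}) = 2/3.
Σ over the event: 5·1/3 + 7·1/6 + 12·1/6 = 29/6.
E[R | R ∈ {5, 7, 12}] = (29/6) / (2/3) = 29/4.

29/4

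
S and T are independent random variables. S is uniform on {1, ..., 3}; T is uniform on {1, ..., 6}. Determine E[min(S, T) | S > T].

Outcomes with S > T: (2,1), (3,1), (3,2), each with probability 1/18.
E[min(S, T) | S > T] = (1 + 1 + 2) / 3 = 4/3.

4/3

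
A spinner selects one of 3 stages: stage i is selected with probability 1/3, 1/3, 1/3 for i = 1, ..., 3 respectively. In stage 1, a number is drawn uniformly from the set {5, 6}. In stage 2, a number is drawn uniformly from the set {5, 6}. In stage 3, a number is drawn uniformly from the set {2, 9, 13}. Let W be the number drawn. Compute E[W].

19/3

E[W | stage 1] = (5+6)/2 = 11/2.
E[W | stage 2] = (5+6)/2 = 11/2.
E[W | stage 3] = (2+9+13)/3 = 8.
E[W] = (1/3)·(11/2) + (1/3)·(11/2) + (1/3)·(8) = 19/3.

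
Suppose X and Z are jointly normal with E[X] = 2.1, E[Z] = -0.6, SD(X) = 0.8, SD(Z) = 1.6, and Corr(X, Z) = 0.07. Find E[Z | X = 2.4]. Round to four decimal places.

For a bivariate normal, E[Z | X=x] = μ_Z + ρ·(σ_Z/σ_X)·(x − μ_X).
E[Z | X=2.4] = -0.6 + (0.07)·(1.6/0.8)·(2.4 − (2.1)) = -0.6 + (0.14)·(0.3) = -0.5580.

-0.5580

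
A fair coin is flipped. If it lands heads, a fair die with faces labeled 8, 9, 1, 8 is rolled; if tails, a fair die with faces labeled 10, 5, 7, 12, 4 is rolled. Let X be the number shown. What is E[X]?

E[X | heads] = (8+9+1+8)/4 = 13/2.
E[X | tails] = (10+5+7+12+4)/5 = 38/5.
By the law of total expectation,
E[X] = (1/2)·(13/2) + (1/2)·(38/5) = 141/20.

141/20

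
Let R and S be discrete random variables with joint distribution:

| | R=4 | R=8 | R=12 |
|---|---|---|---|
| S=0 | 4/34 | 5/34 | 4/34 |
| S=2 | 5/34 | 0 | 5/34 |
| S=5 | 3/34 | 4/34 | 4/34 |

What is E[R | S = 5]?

P(S = 5) = 11/34.
Σ R·P over the event = 4·(3/34) + 8·(4/34) + 12·(4/34) = 46/17.
E[R | S = 5] = (46/17) / (11/34) = 92/11.

92/11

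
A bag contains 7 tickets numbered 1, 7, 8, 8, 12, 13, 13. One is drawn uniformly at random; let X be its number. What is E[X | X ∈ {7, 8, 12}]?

35/4

P(X ∈ {7, 8, 12}) = 4/7.
Σ over the event: 7·1/7 + 8·2/7 + 12·1/7 = 5.
E[X | X ∈ {7, 8, 12}] = (5) / (4/7) = 35/4.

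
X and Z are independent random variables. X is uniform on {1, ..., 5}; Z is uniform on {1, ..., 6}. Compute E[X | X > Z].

Outcomes with X > Z: (2,1), (3,1), (3,2), (4,1), (4,2), (4,3), (5,1), (5,2), (5,3), (5,4), each with probability 1/30.
E[X | X > Z] = (2 + 3 + 3 + 4 + 4 + 4 + 5 + 5 + 5 + 5) / 10 = 4.

4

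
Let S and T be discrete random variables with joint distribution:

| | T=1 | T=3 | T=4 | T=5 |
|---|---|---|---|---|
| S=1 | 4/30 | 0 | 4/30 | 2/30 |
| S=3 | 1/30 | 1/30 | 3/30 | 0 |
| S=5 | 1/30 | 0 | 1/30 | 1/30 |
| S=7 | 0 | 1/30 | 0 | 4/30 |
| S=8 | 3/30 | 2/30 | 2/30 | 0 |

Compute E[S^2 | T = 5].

223/7

P(T = 5) = 7/30.
Σ S^2·P over the event = 1·(2/30) + 25·(1/30) + 49·(4/30) = 223/30.
E[S^2 | T = 5] = (223/30) / (7/30) = 223/7.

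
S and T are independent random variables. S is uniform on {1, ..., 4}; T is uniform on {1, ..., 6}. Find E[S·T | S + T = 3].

P(S + T = 3) = 1/12.
Summing ST·P(x,y) over outcomes with S + T = 3 gives 1/6.
E[S·T | S + T = 3] = (1/6) / (1/12) = 2.

2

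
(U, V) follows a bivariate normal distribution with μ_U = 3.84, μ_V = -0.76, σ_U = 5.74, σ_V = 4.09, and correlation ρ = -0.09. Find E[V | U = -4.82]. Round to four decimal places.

For a bivariate normal, E[V | U=x] = μ_V + ρ·(σ_V/σ_U)·(x − μ_U).
E[V | U=-4.82] = -0.76 + (-0.09)·(4.09/5.74)·(-4.82 − (3.84)) = -0.76 + (-0.064129)·(-8.66) = -0.2046.

-0.2046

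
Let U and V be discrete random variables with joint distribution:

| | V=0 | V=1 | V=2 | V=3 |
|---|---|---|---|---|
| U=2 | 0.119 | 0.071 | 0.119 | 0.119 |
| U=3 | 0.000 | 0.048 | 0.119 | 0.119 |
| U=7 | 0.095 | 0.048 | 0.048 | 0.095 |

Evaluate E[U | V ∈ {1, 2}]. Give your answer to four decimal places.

3.4283

P(V ∈ {1, 2}) = 0.453.
Σ U·P over the event = 2·(0.071) + 2·(0.119) + 3·(0.048) + 3·(0.119) + 7·(0.048) + 7·(0.048) = 1.553.
E[U | V ∈ {1, 2}] = (1.553) / (0.453) = 3.4283.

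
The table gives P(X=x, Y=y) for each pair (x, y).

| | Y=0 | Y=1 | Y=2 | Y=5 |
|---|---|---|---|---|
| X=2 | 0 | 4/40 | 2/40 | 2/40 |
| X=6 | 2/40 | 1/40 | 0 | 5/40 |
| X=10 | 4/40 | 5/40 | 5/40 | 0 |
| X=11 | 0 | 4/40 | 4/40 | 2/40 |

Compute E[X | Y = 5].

P(Y = 5) = 9/40.
Σ X·P over the event = 2·(2/40) + 6·(5/40) + 11·(2/40) = 7/5.
E[X | Y = 5] = (7/5) / (9/40) = 56/9.

56/9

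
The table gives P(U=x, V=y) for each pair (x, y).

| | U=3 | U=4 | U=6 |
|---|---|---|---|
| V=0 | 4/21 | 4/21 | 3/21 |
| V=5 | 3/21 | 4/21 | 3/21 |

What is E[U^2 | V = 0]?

P(V = 0) = 11/21.
Σ U^2·P over the event = 9·(4/21) + 16·(4/21) + 36·(3/21) = 208/21.
E[U^2 | V = 0] = (208/21) / (11/21) = 208/11.

208/11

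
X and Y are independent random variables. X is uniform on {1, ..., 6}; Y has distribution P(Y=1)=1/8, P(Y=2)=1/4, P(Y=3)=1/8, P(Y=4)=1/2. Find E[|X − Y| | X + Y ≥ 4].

79/44

P(X + Y ≥ 4) = 11/12.
Summing |X−Y|·P(x,y) over outcomes with X + Y ≥ 4 gives 79/48.
E[|X − Y| | X + Y ≥ 4] = (79/48) / (11/12) = 79/44.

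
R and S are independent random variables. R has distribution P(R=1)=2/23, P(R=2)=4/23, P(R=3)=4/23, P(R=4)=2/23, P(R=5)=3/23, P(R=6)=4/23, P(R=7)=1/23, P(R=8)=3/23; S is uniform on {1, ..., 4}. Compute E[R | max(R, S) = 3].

23/9

P(max(R, S) = 3) = 9/46.
Summing R·P(x,y) over outcomes with max(R, S) = 3 gives 1/2.
E[R | max(R, S) = 3] = (1/2) / (9/46) = 23/9.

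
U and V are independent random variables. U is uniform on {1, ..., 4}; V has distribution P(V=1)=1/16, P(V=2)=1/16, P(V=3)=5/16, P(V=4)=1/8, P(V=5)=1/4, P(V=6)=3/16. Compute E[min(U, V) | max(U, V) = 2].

4/3

P(max(U, V) = 2) = 3/64.
Summing min(U,V)·P(x,y) over outcomes with max(U, V) = 2 gives 1/16.
E[min(U, V) | max(U, V) = 2] = (1/16) / (3/64) = 4/3.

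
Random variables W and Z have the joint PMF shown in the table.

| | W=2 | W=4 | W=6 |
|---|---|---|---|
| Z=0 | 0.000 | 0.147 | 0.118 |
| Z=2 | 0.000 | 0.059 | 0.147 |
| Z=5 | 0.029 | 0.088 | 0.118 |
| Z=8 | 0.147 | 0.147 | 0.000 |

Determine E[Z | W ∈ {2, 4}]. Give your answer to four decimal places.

P(W ∈ {2, 4}) = 0.617.
Σ Z·P over the event = 5·(0.029) + 8·(0.147) + 0·(0.147) + 2·(0.059) + 5·(0.088) + 8·(0.147) = 3.055.
E[Z | W ∈ {2, 4}] = (3.055) / (0.617) = 4.9514.

4.9514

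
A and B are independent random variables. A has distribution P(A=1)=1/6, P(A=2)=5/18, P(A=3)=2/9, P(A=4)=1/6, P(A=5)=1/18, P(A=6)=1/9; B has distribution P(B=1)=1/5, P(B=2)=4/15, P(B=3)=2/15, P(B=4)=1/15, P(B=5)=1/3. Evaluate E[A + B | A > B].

P(A > B) = 11/27.
Summing (A+B)·P(x,y) over outcomes with A > B gives 5/2.
E[A + B | A > B] = (5/2) / (11/27) = 135/22.

135/22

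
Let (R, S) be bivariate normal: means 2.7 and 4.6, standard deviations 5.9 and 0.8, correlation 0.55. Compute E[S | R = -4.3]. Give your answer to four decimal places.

E[S | R=x] = μ_S + ρ(σ_S/σ_R)(x − μ_R) for jointly normal variables.
E[S | R=-4.3] = 4.6 + (0.55)·(0.8/5.9)·(-4.3 − (2.7)) = 4.6 + (0.074576)·(-7) = 4.0780.

4.0780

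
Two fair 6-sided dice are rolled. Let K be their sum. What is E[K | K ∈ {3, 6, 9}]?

P(K ∈ {3, 6, 9}) = 11/36.
Σ over the event: 3·1/18 + 6·5/36 + 9·1/9 = 2.
E[K | K ∈ {3, 6, 9}] = (2) / (11/36) = 72/11.

72/11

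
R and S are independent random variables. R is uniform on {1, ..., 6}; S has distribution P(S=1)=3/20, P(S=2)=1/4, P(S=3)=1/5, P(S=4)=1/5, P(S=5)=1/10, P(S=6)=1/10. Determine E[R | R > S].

14/3

P(R > S) = 19/40.
Summing R·P(x,y) over outcomes with R > S gives 133/60.
E[R | R > S] = (133/60) / (19/40) = 14/3.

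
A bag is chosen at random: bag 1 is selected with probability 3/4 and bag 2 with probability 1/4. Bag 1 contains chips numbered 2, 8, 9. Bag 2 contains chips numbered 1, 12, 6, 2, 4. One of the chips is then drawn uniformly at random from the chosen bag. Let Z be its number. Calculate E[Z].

E[Z | bag 1] = (2+8+9)/3 = 19/3.
E[Z | bag 2] = (1+12+6+2+4)/5 = 5.
By the law of total expectation,
E[Z] = (3/4)·(19/3) + (1/4)·(5) = 6.

6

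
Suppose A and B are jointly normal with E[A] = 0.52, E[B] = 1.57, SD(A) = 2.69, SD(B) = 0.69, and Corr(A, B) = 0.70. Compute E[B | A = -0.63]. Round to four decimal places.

1.3635

The regression of B on A has slope ρ·σ_B/σ_A and passes through (μ_A, μ_B).
E[B | A=-0.63] = 1.57 + (0.70)·(0.69/2.69)·(-0.63 − (0.52)) = 1.57 + (0.17955)·(-1.15) = 1.3635.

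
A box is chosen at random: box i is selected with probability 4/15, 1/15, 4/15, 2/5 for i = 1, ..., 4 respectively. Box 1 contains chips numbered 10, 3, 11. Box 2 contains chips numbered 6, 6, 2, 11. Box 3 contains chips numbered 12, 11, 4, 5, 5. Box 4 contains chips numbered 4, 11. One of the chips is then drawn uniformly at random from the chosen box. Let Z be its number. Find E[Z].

2257/300

E[Z | box 1] = (10+3+11)/3 = 8.
E[Z | box 2] = (6+6+2+11)/4 = 25/4.
E[Z | box 3] = (12+11+4+5+5)/5 = 37/5.
E[Z | box 4] = (4+11)/2 = 15/2.
By the law of total expectation,
E[Z] = (4/15)·(8) + (1/15)·(25/4) + (4/15)·(37/5) + (2/5)·(15/2) = 2257/300.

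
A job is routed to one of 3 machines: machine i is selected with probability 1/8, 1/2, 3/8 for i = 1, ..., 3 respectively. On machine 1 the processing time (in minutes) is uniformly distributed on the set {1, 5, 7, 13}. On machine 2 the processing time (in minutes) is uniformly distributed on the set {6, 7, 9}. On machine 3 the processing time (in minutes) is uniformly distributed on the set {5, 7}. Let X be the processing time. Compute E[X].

323/48

E[X | machine 1] = (1+5+7+13)/4 = 13/2.
E[X | machine 2] = (6+7+9)/3 = 22/3.
E[X | machine 3] = (5+7)/2 = 6.
By the law of total expectation,
E[X] = (1/8)·(13/2) + (1/2)·(22/3) + (3/8)·(6) = 323/48.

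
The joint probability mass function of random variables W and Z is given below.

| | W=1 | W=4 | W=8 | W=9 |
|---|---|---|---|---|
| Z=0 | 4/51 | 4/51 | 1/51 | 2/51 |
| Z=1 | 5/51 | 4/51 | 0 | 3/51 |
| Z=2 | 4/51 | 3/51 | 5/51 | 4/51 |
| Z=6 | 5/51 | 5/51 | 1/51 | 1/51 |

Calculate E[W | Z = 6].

7/2

P(Z = 6) = 4/17.
Σ W·P over the event = 1·(5/51) + 4·(5/51) + 8·(1/51) + 9·(1/51) = 14/17.
E[W | Z = 6] = (14/17) / (4/17) = 7/2.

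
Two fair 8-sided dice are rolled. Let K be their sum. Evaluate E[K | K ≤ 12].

218/27

P(K ≤ 12) = 27/32.
E[K | K ≤ 12] = (109/16) / (27/32) = 218/27.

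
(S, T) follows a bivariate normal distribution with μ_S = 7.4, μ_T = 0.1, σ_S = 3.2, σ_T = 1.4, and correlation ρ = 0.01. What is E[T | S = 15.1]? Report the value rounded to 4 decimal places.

0.1337

E[T | S=x] = μ_T + ρ(σ_T/σ_S)(x − μ_S) for jointly normal variables.
E[T | S=15.1] = 0.1 + (0.01)·(1.4/3.2)·(15.1 − (7.4)) = 0.1 + (0.004375)·(7.7) = 0.1337.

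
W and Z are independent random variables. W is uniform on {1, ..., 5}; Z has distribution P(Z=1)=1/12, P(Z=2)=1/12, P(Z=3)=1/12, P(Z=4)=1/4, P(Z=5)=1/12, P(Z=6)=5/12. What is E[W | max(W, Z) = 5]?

P(max(W, Z) = 5) = 11/60.
Summing W·P(x,y) over outcomes with max(W, Z) = 5 gives 3/4.
E[W | max(W, Z) = 5] = (3/4) / (11/60) = 45/11.

45/11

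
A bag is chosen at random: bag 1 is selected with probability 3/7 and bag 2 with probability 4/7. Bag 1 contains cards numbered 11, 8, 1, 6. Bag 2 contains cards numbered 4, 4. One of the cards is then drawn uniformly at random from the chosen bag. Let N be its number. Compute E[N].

71/14

E[N | bag 1] = (11+8+1+6)/4 = 13/2.
E[N | bag 2] = (4+4)/2 = 4.
By the law of total expectation,
E[N] = (3/7)·(13/2) + (4/7)·(4) = 71/14.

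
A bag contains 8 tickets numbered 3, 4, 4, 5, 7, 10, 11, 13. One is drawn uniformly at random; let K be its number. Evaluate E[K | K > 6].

41/4

P(K > 6) = 1/2.
Σ over the event: 7·1/8 + 10·1/8 + 11·1/8 + 13·1/8 = 41/8.
E[K | K > 6] = (41/8) / (1/2) = 41/4.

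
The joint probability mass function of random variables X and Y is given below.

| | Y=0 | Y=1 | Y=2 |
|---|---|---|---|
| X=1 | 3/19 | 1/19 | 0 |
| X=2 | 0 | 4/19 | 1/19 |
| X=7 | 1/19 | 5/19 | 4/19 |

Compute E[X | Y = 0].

5/2

P(Y = 0) = 4/19.
Summing X·P(X=x,Y=y) over the conditioning event gives 10/19.
E[X | Y = 0] = (10/19) / (4/19) = 5/2.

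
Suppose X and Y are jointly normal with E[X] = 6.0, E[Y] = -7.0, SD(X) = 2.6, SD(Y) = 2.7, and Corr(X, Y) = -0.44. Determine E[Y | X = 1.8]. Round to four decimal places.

-5.0809

The regression of Y on X has slope ρ·σ_Y/σ_X and passes through (μ_X, μ_Y).
E[Y | X=1.8] = -7.0 + (-0.44)·(2.7/2.6)·(1.8 − (6.0)) = -7.0 + (-0.45692)·(-4.2) = -5.0809.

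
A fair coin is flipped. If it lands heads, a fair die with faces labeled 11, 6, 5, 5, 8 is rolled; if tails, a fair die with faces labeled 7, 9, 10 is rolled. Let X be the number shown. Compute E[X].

E[X | heads] = (11+6+5+5+8)/5 = 7.
E[X | tails] = (7+9+10)/3 = 26/3.
E[X] = (1/2)·(7) + (1/2)·(26/3) = 47/6.

47/6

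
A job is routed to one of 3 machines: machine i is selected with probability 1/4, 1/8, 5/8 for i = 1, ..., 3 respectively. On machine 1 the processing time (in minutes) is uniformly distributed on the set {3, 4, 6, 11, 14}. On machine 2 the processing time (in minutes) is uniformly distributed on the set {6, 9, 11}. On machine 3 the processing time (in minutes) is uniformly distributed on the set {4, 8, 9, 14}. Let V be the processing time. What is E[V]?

E[V | machine 1] = (3+4+6+11+14)/5 = 38/5.
E[V | machine 2] = (6+9+11)/3 = 26/3.
E[V | machine 3] = (4+8+9+14)/4 = 35/4.
E[V] = (1/4)·(38/5) + (1/8)·(26/3) + (5/8)·(35/4) = 4057/480.

4057/480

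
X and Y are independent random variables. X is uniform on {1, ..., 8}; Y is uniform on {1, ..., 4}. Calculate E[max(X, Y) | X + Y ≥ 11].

Outcomes with X + Y ≥ 11: (7,4), (8,3), (8,4), each with probability 1/32.
E[max(X, Y) | X + Y ≥ 11] = (7 + 8 + 8) / 3 = 23/3.

23/3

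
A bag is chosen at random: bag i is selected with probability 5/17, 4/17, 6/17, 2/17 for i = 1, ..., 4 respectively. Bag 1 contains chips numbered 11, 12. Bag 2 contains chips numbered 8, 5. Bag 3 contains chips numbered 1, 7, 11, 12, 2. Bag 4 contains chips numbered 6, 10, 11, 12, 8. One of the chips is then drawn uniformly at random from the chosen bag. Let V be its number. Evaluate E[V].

E[V | bag 1] = (11+12)/2 = 23/2.
E[V | bag 2] = (8+5)/2 = 13/2.
E[V | bag 3] = (1+7+11+12+2)/5 = 33/5.
E[V | bag 4] = (6+10+11+12+8)/5 = 47/5.
E[V] = (5/17)·(23/2) + (4/17)·(13/2) + (6/17)·(33/5) + (2/17)·(47/5) = 1419/170.

1419/170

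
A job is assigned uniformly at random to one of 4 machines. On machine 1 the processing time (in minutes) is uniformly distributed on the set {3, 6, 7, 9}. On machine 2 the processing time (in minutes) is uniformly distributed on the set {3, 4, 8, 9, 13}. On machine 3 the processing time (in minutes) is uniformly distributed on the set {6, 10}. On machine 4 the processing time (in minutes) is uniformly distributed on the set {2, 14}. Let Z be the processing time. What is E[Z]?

593/80

E[Z | machine 1] = (3+6+7+9)/4 = 25/4.
E[Z | machine 2] = (3+4+8+9+13)/5 = 37/5.
E[Z | machine 3] = (6+10)/2 = 8.
E[Z | machine 4] = (2+14)/2 = 8.
E[Z] = (1/4)·(25/4) + (1/4)·(37/5) + (1/4)·(8) + (1/4)·(8) = 593/80.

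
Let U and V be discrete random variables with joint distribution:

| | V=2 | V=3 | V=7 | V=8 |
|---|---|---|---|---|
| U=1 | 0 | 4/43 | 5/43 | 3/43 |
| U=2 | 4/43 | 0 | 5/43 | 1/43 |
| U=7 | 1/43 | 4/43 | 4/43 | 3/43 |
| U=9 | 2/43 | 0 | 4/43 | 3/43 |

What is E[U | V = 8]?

P(V = 8) = 10/43.
Σ U·P over the event = 1·(3/43) + 2·(1/43) + 7·(3/43) + 9·(3/43) = 53/43.
E[U | V = 8] = (53/43) / (10/43) = 53/10.

53/10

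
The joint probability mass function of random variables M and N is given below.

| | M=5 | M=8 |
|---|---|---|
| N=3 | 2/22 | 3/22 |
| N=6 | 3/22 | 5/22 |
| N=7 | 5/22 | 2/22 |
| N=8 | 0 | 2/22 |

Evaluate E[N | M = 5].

P(M = 5) = 5/11.
Σ N·P over the event = 3·(2/22) + 6·(3/22) + 7·(5/22) = 59/22.
E[N | M = 5] = (59/22) / (5/11) = 59/10.

59/10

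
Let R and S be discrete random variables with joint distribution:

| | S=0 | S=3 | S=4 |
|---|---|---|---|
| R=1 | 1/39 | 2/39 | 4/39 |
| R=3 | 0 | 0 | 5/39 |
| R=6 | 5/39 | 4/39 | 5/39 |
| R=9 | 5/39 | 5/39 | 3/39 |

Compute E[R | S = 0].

76/11

P(S = 0) = 11/39.
Σ R·P over the event = 1·(1/39) + 6·(5/39) + 9·(5/39) = 76/39.
E[R | S = 0] = (76/39) / (11/39) = 76/11.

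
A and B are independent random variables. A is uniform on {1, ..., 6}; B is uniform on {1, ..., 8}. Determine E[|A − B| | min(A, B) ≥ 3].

P(min(A, B) ≥ 3) = 1/2.
Summing |A−B|·P(x,y) over outcomes with min(A, B) ≥ 3 gives 11/12.
E[|A − B| | min(A, B) ≥ 3] = (11/12) / (1/2) = 11/6.

11/6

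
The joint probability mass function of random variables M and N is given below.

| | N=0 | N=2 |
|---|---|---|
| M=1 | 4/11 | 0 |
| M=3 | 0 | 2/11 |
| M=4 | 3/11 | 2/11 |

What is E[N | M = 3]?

2

P(M = 3) = 2/11.
Σ N·P over the event = 2·(2/11) = 4/11.
E[N | M = 3] = (4/11) / (2/11) = 2.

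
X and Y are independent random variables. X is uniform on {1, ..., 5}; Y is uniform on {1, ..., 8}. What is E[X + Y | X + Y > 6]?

P(X + Y > 6) = 5/8.
Summing (X+Y)·P(x,y) over outcomes with X + Y > 6 gives 23/4.
E[X + Y | X + Y > 6] = (23/4) / (5/8) = 46/5.

46/5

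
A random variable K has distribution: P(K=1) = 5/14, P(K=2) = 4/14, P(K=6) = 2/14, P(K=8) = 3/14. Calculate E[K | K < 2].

P(K < 2) = 5/14.
Σ over the event: 1·5/14 = 5/14.
E[K | K < 2] = (5/14) / (5/14) = 1.

1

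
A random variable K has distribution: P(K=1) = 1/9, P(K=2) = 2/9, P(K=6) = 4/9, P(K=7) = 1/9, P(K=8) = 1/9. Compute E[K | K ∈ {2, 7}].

11/3

P(K ∈ {2, 7}) = 1/3.
Σ over the event: 2·2/9 + 7·1/9 = 11/9.
E[K | K ∈ {2, 7}] = (11/9) / (1/3) = 11/3.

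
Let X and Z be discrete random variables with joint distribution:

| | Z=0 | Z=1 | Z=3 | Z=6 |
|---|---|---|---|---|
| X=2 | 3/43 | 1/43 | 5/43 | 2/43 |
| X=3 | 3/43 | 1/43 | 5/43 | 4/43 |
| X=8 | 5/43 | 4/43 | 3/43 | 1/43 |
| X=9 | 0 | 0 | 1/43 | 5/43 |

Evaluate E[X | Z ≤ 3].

P(Z ≤ 3) = 31/43.
Summing X·P(X=x,Z=y) over the conditioning event gives 150/43.
E[X | Z ≤ 3] = (150/43) / (31/43) = 150/31.

150/31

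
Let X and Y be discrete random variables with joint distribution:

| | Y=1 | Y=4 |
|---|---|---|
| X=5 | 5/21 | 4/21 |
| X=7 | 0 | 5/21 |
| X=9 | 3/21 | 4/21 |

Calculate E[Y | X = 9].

P(X = 9) = 1/3.
Σ Y·P over the event = 1·(3/21) + 4·(4/21) = 19/21.
E[Y | X = 9] = (19/21) / (1/3) = 19/7.

19/7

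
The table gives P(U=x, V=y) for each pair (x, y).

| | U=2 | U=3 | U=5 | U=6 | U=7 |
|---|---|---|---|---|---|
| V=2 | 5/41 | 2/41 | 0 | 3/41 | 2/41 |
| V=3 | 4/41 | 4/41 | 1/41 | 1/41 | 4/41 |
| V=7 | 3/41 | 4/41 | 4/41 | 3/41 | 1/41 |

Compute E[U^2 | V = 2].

61/3

P(V = 2) = 12/41.
Σ U^2·P over the event = 4·(5/41) + 9·(2/41) + 36·(3/41) + 49·(2/41) = 244/41.
E[U^2 | V = 2] = (244/41) / (12/41) = 61/3.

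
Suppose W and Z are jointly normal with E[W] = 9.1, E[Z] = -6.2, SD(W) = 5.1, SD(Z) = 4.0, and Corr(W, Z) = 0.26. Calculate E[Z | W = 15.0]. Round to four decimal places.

For a bivariate normal, E[Z | W=x] = μ_Z + ρ·(σ_Z/σ_W)·(x − μ_W).
E[Z | W=15.0] = -6.2 + (0.26)·(4.0/5.1)·(15.0 − (9.1)) = -6.2 + (0.20392)·(5.9) = -4.9969.

-4.9969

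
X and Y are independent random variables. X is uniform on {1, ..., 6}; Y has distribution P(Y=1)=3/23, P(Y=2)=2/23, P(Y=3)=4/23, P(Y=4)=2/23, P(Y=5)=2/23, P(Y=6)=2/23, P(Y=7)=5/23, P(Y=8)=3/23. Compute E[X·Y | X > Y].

P(X > Y) = 41/138.
Summing XY·P(x,y) over outcomes with X > Y gives 10/3.
E[X·Y | X > Y] = (10/3) / (41/138) = 460/41.

460/41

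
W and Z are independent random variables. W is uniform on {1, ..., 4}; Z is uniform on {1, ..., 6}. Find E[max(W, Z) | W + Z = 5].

7/2

P(W + Z = 5) = 1/6.
Summing max(W,Z)·P(x,y) over outcomes with W + Z = 5 gives 7/12.
E[max(W, Z) | W + Z = 5] = (7/12) / (1/6) = 7/2.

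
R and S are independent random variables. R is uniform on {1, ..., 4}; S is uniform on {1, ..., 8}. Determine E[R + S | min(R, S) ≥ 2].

P(min(R, S) ≥ 2) = 21/32.
Summing (R+S)·P(x,y) over outcomes with min(R, S) ≥ 2 gives 21/4.
E[R + S | min(R, S) ≥ 2] = (21/4) / (21/32) = 8.

8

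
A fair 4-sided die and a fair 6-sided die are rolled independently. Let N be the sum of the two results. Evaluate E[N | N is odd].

P(N is odd) = 1/2.
Σ over the event: 3·1/12 + 5·1/6 + 7·1/6 + 9·1/12 = 3.
E[N | N is odd] = (3) / (1/2) = 6.

6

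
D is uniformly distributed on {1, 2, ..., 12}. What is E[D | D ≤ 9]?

Given D ≤ 9, D is equally likely to be any of {1, 2, 3, 4, 5, 6, 7, 8, 9}.
E[D | D ≤ 9] = (1 + 2 + 3 + 4 + 5 + 6 + 7 + 8 + 9) / 9 = 5.

5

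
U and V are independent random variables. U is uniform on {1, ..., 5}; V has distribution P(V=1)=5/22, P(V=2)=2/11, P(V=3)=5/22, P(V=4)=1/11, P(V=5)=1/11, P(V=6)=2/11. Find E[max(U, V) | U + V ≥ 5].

P(U + V ≥ 5) = 41/55.
Summing max(U,V)·P(x,y) over outcomes with U + V ≥ 5 gives 38/11.
E[max(U, V) | U + V ≥ 5] = (38/11) / (41/55) = 190/41.

190/41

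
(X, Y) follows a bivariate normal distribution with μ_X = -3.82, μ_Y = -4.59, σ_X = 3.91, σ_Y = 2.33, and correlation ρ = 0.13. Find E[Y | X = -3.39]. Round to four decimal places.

For a bivariate normal, E[Y | X=x] = μ_Y + ρ·(σ_Y/σ_X)·(x − μ_X).
E[Y | X=-3.39] = -4.59 + (0.13)·(2.33/3.91)·(-3.39 − (-3.82)) = -4.59 + (0.077468)·(0.43) = -4.5567.

-4.5567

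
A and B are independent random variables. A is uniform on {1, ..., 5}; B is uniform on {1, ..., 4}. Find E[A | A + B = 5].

P(A + B = 5) = 1/5.
Summing A·P(x,y) over outcomes with A + B = 5 gives 1/2.
E[A | A + B = 5] = (1/2) / (1/5) = 5/2.

5/2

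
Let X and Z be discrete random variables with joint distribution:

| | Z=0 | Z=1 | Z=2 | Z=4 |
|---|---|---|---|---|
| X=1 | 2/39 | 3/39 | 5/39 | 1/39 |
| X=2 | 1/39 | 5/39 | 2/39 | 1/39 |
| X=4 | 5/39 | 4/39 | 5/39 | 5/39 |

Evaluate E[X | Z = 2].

29/12

P(Z = 2) = 4/13.
Σ X·P over the event = 1·(5/39) + 2·(2/39) + 4·(5/39) = 29/39.
E[X | Z = 2] = (29/39) / (4/13) = 29/12.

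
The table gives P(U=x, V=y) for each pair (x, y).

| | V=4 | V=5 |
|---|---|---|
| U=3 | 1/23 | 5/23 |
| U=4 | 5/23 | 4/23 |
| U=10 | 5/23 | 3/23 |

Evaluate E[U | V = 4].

P(V = 4) = 11/23.
Σ U·P over the event = 3·(1/23) + 4·(5/23) + 10·(5/23) = 73/23.
E[U | V = 4] = (73/23) / (11/23) = 73/11.

73/11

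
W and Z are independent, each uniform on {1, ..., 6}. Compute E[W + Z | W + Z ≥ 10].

Outcomes with W + Z ≥ 10: (4,6), (5,5), (5,6), (6,4), (6,5), (6,6), each with probability 1/36.
E[W + Z | W + Z ≥ 10] = (10 + 10 + 11 + 10 + 11 + 12) / 6 = 32/3.

32/3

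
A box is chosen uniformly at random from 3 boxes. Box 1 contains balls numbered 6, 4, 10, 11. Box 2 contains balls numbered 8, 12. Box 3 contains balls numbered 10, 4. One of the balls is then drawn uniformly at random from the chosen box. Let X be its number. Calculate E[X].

33/4

E[X | box 1] = (6+4+10+11)/4 = 31/4.
E[X | box 2] = (8+12)/2 = 10.
E[X | box 3] = (10+4)/2 = 7.
E[X] = (1/3)·(31/4) + (1/3)·(10) + (1/3)·(7) = 33/4.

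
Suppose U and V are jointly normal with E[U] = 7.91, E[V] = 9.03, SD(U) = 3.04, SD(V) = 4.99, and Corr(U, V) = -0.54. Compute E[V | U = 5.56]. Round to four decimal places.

The regression of V on U has slope ρ·σ_V/σ_U and passes through (μ_U, μ_V).
E[V | U=5.56] = 9.03 + (-0.54)·(4.99/3.04)·(5.56 − (7.91)) = 9.03 + (-0.88638)·(-2.35) = 11.1130.

11.1130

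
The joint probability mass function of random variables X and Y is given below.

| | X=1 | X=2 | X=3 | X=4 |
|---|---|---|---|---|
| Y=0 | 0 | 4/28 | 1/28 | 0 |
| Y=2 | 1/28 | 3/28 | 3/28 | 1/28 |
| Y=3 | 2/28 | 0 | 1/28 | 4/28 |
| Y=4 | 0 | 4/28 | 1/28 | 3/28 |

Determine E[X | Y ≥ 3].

P(Y ≥ 3) = 15/28.
Σ X·P over the event = 1·(2/28) + 2·(4/28) + 3·(1/28) + 3·(1/28) + 4·(4/28) + 4·(3/28) = 11/7.
E[X | Y ≥ 3] = (11/7) / (15/28) = 44/15.

44/15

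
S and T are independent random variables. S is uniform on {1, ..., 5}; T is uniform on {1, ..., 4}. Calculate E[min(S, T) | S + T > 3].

37/17

P(S + T > 3) = 17/20.
Summing min(S,T)·P(x,y) over outcomes with S + T > 3 gives 37/20.
E[min(S, T) | S + T > 3] = (37/20) / (17/20) = 37/17.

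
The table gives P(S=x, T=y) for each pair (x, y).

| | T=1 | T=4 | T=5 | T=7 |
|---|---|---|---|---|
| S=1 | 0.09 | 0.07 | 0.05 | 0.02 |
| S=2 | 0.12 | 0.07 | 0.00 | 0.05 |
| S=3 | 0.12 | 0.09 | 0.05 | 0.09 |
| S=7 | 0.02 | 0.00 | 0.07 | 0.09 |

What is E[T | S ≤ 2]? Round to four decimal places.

3.2128

P(S ≤ 2) = 0.47.
Summing T·P(S=x,T=y) over the conditioning event gives 1.51.
E[T | S ≤ 2] = (1.51) / (0.47) = 3.2128.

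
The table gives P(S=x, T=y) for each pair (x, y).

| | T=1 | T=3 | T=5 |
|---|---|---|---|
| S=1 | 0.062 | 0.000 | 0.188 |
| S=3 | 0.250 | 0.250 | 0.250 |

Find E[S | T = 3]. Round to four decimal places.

3.0000

P(T = 3) = 0.250.
Σ S·P over the event = 3·(0.250) = 0.750.
E[S | T = 3] = (0.750) / (0.250) = 3.0000.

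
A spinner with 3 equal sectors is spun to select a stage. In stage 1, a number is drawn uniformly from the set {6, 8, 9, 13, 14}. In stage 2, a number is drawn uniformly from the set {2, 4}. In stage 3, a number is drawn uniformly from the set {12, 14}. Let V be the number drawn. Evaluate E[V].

26/3

E[V | stage 1] = (6+8+9+13+14)/5 = 10.
E[V | stage 2] = (2+4)/2 = 3.
E[V | stage 3] = (12+14)/2 = 13.
By the law of total expectation,
E[V] = (1/3)·(10) + (1/3)·(3) + (1/3)·(13) = 26/3.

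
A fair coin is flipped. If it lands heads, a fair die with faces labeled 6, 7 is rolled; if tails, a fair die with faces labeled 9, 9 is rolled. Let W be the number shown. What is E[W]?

E[W | heads] = (6+7)/2 = 13/2.
E[W | tails] = (9+9)/2 = 9.
E[W] = (1/2)·(13/2) + (1/2)·(9) = 31/4.

31/4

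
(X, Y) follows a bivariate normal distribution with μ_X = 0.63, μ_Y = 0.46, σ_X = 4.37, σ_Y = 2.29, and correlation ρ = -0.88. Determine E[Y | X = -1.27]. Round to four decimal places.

The regression of Y on X has slope ρ·σ_Y/σ_X and passes through (μ_X, μ_Y).
E[Y | X=-1.27] = 0.46 + (-0.88)·(2.29/4.37)·(-1.27 − (0.63)) = 0.46 + (-0.46114)·(-1.9) = 1.3362.

1.3362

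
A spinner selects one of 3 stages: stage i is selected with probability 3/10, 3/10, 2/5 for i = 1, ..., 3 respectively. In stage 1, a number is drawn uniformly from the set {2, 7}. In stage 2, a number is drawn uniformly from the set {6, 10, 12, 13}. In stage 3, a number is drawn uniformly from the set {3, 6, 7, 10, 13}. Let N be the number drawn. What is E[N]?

E[N | stage 1] = (2+7)/2 = 9/2.
E[N | stage 2] = (6+10+12+13)/4 = 41/4.
E[N | stage 3] = (3+6+7+10+13)/5 = 39/5.
E[N] = (3/10)·(9/2) + (3/10)·(41/4) + (2/5)·(39/5) = 1509/200.

1509/200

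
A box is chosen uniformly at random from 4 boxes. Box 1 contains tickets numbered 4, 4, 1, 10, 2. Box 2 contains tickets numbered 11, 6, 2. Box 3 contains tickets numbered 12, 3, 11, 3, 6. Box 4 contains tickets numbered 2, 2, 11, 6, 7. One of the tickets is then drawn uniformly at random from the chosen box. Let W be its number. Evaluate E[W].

E[W | box 1] = (4+4+1+10+2)/5 = 21/5.
E[W | box 2] = (11+6+2)/3 = 19/3.
E[W | box 3] = (12+3+11+3+6)/5 = 7.
E[W | box 4] = (2+2+11+6+7)/5 = 28/5.
E[W] = (1/4)·(21/5) + (1/4)·(19/3) + (1/4)·(7) + (1/4)·(28/5) = 347/60.

347/60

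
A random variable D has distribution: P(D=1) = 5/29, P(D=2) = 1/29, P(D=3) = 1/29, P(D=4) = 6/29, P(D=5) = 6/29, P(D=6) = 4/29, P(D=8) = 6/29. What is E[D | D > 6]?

P(D > 6) = 6/29.
Σ over the event: 8·6/29 = 48/29.
E[D | D > 6] = (48/29) / (6/29) = 8.

8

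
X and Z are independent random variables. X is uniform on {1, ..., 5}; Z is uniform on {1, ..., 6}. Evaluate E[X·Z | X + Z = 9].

Outcomes with X + Z = 9: (3,6), (4,5), (5,4), each with probability 1/30.
E[X·Z | X + Z = 9] = (18 + 20 + 20) / 3 = 58/3.

58/3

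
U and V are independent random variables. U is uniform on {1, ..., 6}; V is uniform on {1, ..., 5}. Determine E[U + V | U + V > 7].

9

Outcomes with U + V > 7: (3,5), (4,4), (4,5), (5,3), (5,4), (5,5), (6,2), (6,3), (6,4), (6,5), each with probability 1/30.
E[U + V | U + V > 7] = (8 + 8 + 9 + 8 + 9 + 10 + 8 + 9 + 10 + 11) / 10 = 9.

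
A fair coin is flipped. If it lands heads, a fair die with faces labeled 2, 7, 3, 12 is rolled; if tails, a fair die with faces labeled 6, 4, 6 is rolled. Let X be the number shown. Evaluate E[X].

E[X | heads] = (2+7+3+12)/4 = 6.
E[X | tails] = (6+4+6)/3 = 16/3.
E[X] = (1/2)·(6) + (1/2)·(16/3) = 17/3.

17/3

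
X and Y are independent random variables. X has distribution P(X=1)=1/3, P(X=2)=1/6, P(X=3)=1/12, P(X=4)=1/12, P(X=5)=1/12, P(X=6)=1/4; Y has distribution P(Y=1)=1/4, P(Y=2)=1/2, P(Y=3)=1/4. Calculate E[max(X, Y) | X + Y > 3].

P(X + Y > 3) = 17/24.
Summing max(X,Y)·P(x,y) over outcomes with X + Y > 3 gives 73/24.
E[max(X, Y) | X + Y > 3] = (73/24) / (17/24) = 73/17.

73/17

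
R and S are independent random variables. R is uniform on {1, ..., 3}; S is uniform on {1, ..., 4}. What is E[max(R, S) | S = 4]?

Outcomes with S = 4: (1,4), (2,4), (3,4), each with probability 1/12.
E[max(R, S) | S = 4] = (4 + 4 + 4) / 3 = 4.

4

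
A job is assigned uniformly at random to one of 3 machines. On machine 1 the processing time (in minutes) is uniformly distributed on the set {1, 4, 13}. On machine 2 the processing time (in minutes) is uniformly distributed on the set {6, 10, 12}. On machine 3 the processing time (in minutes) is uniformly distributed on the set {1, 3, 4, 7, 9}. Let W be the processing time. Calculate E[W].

E[W | machine 1] = (1+4+13)/3 = 6.
E[W | machine 2] = (6+10+12)/3 = 28/3.
E[W | machine 3] = (1+3+4+7+9)/5 = 24/5.
By the law of total expectation,
E[W] = (1/3)·(6) + (1/3)·(28/3) + (1/3)·(24/5) = 302/45.

302/45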